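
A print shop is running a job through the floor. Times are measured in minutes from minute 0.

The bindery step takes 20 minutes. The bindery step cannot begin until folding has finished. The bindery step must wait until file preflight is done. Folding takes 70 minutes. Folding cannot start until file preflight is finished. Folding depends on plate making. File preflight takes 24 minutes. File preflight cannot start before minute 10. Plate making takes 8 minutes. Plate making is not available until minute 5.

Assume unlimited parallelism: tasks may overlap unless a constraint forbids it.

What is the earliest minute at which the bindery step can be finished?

124

Plate making waits on its own release at minute 5, so it starts at minute 5 and finishes at 5 + 8 = minute 13.
After its own release at minute 10, file preflight can start at minute 10 and finishes at minute 34.
Folding has to wait for file preflight (finishes minute 34); plate making (finishes minute 13). The latest of these is minute 34, so folding runs minute 34 to 34 + 70 = minute 104.
The bindery step needs all of folding (finishes minute 104); file preflight (finishes minute 34). That puts its earliest start at minute 104; it finishes at 104 + 20 = minute 124.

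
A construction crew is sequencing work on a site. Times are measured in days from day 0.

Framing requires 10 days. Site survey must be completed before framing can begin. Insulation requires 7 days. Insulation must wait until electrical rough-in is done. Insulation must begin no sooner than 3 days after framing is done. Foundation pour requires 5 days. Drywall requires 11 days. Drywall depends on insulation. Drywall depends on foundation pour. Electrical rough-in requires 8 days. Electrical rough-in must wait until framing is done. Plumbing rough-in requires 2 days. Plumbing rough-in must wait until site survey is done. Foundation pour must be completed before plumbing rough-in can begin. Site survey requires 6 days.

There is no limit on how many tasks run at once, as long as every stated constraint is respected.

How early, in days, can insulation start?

Nothing blocks site survey, so it runs from day 0 to day 6.
Framing cannot begin until site survey (finishes day 6). It runs from day 6 to 6 + 10 = day 16.
Electrical rough-in waits on framing (finishes day 16), so it starts at day 16 and finishes at 16 + 8 = day 24.
Insulation waits on electrical rough-in (finishes day 24); framing (finishes day 16, plus 3-day gap → day 19). The latest of these is day 24, which is the earliest insulation can start.

24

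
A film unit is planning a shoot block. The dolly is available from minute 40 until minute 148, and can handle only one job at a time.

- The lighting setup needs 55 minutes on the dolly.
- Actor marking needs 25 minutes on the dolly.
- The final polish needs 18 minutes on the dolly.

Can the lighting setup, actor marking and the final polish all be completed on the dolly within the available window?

Yes

The dolly window is 148 − 40 = 108 minutes.
Running back to back, the jobs need 55 + 25 + 18 = 98 minutes on the dolly.
Since 98 ≤ 108, they fit within the window.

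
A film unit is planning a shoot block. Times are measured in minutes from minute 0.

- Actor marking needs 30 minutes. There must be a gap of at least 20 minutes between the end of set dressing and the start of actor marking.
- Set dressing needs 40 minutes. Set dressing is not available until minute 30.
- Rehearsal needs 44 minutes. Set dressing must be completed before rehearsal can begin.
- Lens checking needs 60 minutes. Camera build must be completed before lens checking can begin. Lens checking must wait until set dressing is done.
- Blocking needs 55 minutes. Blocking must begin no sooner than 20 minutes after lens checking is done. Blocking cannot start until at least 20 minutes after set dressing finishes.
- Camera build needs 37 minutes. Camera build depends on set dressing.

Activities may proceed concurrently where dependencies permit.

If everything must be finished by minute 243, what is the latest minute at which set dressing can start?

31

Nothing follows blocking; the deadline of minute 243 is its only limit. It must start by 243 − 55 = minute 188.
Since blocking (must start by minute 188, minus 20-minute gap → minute 168) depends on it, lens checking must finish by minute 168. Backing off its 60-minute duration gives a latest start of minute 108.
Camera build has to be done before lens checking (must start by minute 108). That means finishing by minute 108, i.e. starting by 108 − 37 = minute 71.
To finish by minute 243, actor marking (duration 30) must start no later than minute 213.
Rehearsal has no dependents, so it just needs to finish by minute 243. Starting by 243 − 44 = minute 199 achieves that.
Set dressing feeds camera build (must start by minute 71); lens checking (must start by minute 108); blocking (must start by minute 188, minus 20-minute gap → minute 168); actor marking (must start by minute 213, minus 20-minute gap → minute 193); rehearsal (must start by minute 199). Taking the minimum, set dressing must finish by minute 71 and start by 71 − 40 = minute 31.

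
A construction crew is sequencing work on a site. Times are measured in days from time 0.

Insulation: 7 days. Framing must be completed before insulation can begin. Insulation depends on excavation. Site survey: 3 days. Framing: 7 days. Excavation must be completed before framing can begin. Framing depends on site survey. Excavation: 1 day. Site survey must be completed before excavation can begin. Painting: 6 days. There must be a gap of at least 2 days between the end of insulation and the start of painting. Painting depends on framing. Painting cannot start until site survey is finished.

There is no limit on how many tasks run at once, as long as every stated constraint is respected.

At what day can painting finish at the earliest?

Site survey has no prerequisites, so it starts at day 0 and finishes at day 3.
Excavation waits on site survey (finishes day 3), so it starts at day 3 and finishes at 3 + 1 = day 4.
Framing cannot start until excavation (finishes day 4); site survey (finishes day 3). The controlling bound is day 4, so framing finishes at 4 + 7 = day 11.
Insulation has to wait for framing (finishes day 11); excavation (finishes day 4). The latest of these is day 11, so insulation runs day 11 to 11 + 7 = day 18.
Painting cannot start until insulation (finishes day 18, plus 2-day gap → day 20); framing (finishes day 11); site survey (finishes day 3). The controlling bound is day 20, so painting finishes at 20 + 6 = day 26.

26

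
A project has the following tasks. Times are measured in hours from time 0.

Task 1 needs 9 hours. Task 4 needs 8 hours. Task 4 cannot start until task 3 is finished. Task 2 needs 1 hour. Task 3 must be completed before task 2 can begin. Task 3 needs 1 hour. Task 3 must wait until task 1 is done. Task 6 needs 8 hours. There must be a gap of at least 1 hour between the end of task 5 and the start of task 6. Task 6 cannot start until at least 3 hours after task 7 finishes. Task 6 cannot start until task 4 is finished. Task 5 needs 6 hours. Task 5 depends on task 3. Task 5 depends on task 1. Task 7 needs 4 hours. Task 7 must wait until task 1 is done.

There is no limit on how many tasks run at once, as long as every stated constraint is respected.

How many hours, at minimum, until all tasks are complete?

Task 1 can start immediately at hour 0; it finishes at hour 9.
After task 1 (finishes hour 9), task 7 can start at hour 9 and finishes at hour 13.
Task 3 waits on task 1 (finishes hour 9), so it starts at hour 9 and finishes at 9 + 1 = hour 10.
Task 5 cannot start until task 3 (finishes hour 10); task 1 (finishes hour 9). The controlling bound is hour 10, so task 5 finishes at 10 + 6 = hour 16.
After task 3 (finishes hour 10), task 4 can start at hour 10 and finishes at hour 18.
Task 6 cannot start until task 5 (finishes hour 16, plus 1-hour gap → hour 17); task 7 (finishes hour 13, plus 3-hour gap → hour 16); task 4 (finishes hour 18). The controlling bound is hour 18, so task 6 finishes at 18 + 8 = hour 26.
Task 2 waits on task 3 (finishes hour 10), so it starts at hour 10 and finishes at 10 + 1 = hour 11.
All tasks are finished once the last one completes. Finish times: Task 1 at 9, Task 2 at 11, Task 3 at 10, Task 4 at 18, Task 5 at 16, Task 6 at 26, Task 7 at 13. The latest is hour 26.

26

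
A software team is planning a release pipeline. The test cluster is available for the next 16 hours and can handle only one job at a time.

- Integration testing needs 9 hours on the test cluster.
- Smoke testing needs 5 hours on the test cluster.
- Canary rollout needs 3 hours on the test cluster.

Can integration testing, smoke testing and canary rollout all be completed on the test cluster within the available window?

Running back to back, the jobs need 9 + 5 + 3 = 17 hours on the test cluster.
Since 17 > 16, they cannot all fit.

No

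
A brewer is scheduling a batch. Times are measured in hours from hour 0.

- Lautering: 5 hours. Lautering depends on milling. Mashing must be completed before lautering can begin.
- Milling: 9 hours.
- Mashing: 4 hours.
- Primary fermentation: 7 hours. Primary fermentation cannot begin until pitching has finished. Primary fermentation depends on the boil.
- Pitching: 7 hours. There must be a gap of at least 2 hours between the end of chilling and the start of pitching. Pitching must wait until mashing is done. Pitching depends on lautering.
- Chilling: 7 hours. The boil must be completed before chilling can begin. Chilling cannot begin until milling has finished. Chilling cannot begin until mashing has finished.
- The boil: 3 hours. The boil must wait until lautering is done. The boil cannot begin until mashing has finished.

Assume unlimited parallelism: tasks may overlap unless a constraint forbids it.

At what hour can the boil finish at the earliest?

17

Nothing blocks mashing, so it runs from hour 0 to hour 4.
Nothing blocks milling, so it runs from hour 0 to hour 9.
Lautering has to wait for milling (finishes hour 9); mashing (finishes hour 4). The latest of these is hour 9, so lautering runs hour 9 to 9 + 5 = hour 14.
The boil cannot start until lautering (finishes hour 14); mashing (finishes hour 4). The controlling bound is hour 14, so the boil finishes at 14 + 3 = hour 17.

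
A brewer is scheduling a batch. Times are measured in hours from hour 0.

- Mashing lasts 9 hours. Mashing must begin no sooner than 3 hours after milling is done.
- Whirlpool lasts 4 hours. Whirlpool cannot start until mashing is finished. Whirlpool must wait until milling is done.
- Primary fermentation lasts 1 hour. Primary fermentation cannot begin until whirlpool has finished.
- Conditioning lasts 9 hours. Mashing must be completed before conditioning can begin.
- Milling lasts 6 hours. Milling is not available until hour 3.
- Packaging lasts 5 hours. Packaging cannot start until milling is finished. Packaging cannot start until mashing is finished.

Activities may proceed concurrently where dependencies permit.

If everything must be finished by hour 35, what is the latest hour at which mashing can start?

Primary fermentation has no dependents, so it just needs to finish by hour 35. Starting by 35 − 1 = hour 34 achieves that.
Whirlpool must finish before primary fermentation (must start by hour 34). With a 4-hour duration, whirlpool must start by 34 − 4 = hour 30.
Nothing follows conditioning; the deadline of hour 35 is its only limit. It must start by 35 − 9 = hour 26.
Nothing follows packaging; the deadline of hour 35 is its only limit. It must start by 35 − 5 = hour 30.
Mashing must finish in time for whirlpool (must start by hour 30); conditioning (must start by hour 26); packaging (must start by hour 30). The tightest is hour 26, so mashing must start by 26 − 9 = hour 17.

17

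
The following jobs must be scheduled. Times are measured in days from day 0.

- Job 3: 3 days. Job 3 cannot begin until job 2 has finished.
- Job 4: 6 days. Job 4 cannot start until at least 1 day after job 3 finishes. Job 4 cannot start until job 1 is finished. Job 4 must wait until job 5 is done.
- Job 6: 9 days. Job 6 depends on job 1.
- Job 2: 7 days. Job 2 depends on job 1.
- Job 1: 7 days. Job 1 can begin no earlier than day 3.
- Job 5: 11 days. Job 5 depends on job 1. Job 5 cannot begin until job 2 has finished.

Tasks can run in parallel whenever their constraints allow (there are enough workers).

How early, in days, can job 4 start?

28

After its own release at day 3, job 1 can start at day 3 and finishes at day 10.
Job 2 waits on job 1 (finishes day 10), so it starts at day 10 and finishes at 10 + 7 = day 17.
Job 5 cannot start until job 1 (finishes day 10); job 2 (finishes day 17). The controlling bound is day 17, so job 5 finishes at 17 + 11 = day 28.
Job 3 cannot begin until job 2 (finishes day 17). It runs from day 17 to 17 + 3 = day 20.
Job 4 waits on job 3 (finishes day 20, plus 1-day gap → day 21); job 1 (finishes day 10); job 5 (finishes day 28). The latest of these is day 28, which is the earliest job 4 can start.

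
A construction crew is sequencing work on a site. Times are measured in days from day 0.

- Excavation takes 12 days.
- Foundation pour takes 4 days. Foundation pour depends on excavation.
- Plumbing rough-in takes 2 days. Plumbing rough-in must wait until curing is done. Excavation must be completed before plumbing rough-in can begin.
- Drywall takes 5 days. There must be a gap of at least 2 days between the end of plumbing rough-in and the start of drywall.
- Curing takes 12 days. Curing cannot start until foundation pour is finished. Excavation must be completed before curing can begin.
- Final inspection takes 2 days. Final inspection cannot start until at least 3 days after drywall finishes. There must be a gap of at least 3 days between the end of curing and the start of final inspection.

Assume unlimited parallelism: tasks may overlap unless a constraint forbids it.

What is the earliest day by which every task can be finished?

Excavation can start immediately at day 0; it finishes at day 12.
Foundation pour waits on excavation (finishes day 12), so it starts at day 12 and finishes at 12 + 4 = day 16.
For curing: foundation pour (finishes day 16); excavation (finishes day 12). Taking the maximum gives a start of day 16, and it finishes at 16 + 12 = day 28.
Plumbing rough-in has to wait for curing (finishes day 28); excavation (finishes day 12). The latest of these is day 28, so plumbing rough-in runs day 28 to 28 + 2 = day 30.
After plumbing rough-in (finishes day 30, plus 2-day gap → day 32), drywall can start at day 32 and finishes at day 37.
Final inspection cannot start until drywall (finishes day 37, plus 3-day gap → day 40); curing (finishes day 28, plus 3-day gap → day 31). The controlling bound is day 40, so final inspection finishes at 40 + 2 = day 42.
All tasks are finished once the last one completes. Finish times: Excavation at 12, Foundation pour at 16, Curing at 28, Plumbing rough-in at 30, Drywall at 37, Final inspection at 42. The latest is day 42.

42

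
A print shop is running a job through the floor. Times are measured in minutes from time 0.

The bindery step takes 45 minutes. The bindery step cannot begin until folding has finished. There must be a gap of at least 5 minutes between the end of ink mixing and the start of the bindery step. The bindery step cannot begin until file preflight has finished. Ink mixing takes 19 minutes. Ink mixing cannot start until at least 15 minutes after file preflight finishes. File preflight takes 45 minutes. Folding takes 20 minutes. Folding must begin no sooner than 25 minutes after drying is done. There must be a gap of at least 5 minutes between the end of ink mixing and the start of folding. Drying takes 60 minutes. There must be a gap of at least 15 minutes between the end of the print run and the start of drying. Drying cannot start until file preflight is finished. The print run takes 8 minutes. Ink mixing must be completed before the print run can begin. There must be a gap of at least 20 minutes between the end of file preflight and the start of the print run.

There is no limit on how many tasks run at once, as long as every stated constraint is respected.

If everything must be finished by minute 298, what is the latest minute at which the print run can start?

The bindery step must finish by minute 298; it takes 45 minutes, so it must start by 298 − 45 = minute 253.
Folding must finish before the bindery step (must start by minute 253). With a 20-minute duration, folding must start by 253 − 20 = minute 233.
Drying has to be done before folding (must start by minute 233, minus 25-minute gap → minute 208). That means finishing by minute 208, i.e. starting by 208 − 60 = minute 148.
The print run must finish before drying (must start by minute 148, minus 15-minute gap → minute 133). With an 8-minute duration, the print run must start by 133 − 8 = minute 125.

125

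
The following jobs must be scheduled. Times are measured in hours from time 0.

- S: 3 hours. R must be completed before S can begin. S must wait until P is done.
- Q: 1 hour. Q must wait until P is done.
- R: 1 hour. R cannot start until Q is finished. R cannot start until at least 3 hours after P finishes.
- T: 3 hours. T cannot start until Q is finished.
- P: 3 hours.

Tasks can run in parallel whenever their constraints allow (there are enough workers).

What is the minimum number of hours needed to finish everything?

10

P has no prerequisites, so it starts at hour 0 and finishes at hour 3.
Q cannot begin until P (finishes hour 3). It runs from hour 3 to 3 + 1 = hour 4.
T waits on Q (finishes hour 4), so it starts at hour 4 and finishes at 4 + 3 = hour 7.
R needs all of Q (finishes hour 4); P (finishes hour 3, plus 3-hour gap → hour 6). That puts its earliest start at hour 6; it finishes at 6 + 1 = hour 7.
For S: R (finishes hour 7); P (finishes hour 3). Taking the maximum gives a start of hour 7, and it finishes at 7 + 3 = hour 10.
All tasks are finished once the last one completes. Finish times: P at 3, Q at 4, R at 7, S at 10, T at 7. The latest is hour 10.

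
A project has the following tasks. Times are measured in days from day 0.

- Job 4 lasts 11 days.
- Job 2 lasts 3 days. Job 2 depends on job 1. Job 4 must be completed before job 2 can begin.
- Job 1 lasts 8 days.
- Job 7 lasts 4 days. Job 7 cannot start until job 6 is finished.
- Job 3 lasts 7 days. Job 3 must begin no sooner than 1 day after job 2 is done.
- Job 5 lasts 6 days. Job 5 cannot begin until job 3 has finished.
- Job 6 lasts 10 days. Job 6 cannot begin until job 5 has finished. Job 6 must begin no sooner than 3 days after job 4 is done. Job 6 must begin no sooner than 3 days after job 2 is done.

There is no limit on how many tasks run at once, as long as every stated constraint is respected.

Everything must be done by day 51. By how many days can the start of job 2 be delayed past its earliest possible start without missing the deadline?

Nothing blocks job 4, so it runs from day 0 to day 11.
Job 1 can start immediately at day 0; it finishes at day 8.
Job 2 cannot start until job 1 (finishes day 8); job 4 (finishes day 11). The controlling bound is day 11, so job 2 finishes at 11 + 3 = day 14.

Working backward from the deadline:
To finish by day 51, job 7 (duration 4) must start no later than day 47.
Job 6 feeds into job 7 (must start by day 47); so job 6 must finish by day 47 and therefore start by day 37.
Job 5 must finish before job 6 (must start by day 37). With a 6-day duration, job 5 must start by 37 − 6 = day 31.
Since job 5 (must start by day 31) depends on it, job 3 must finish by day 31. Backing off its 7-day duration gives a latest start of day 24.
Job 2 must finish in time for job 3 (must start by day 24, minus 1-day gap → day 23); job 6 (must start by day 37, minus 3-day gap → day 34). The tightest is day 23, so job 2 must start by 23 − 3 = day 20.
So job 2 can start as early as day 11 and as late as day 20, giving 20 − 11 = 9 days of slack.

9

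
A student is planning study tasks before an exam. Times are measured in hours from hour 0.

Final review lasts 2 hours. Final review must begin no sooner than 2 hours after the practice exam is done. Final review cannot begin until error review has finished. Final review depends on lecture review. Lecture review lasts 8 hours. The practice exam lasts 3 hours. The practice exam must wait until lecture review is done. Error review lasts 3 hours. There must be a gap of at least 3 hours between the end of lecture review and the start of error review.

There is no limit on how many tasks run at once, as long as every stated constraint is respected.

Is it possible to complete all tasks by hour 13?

Nothing blocks lecture review, so it runs from hour 0 to hour 8.
Error review cannot begin until lecture review (finishes hour 8, plus 3-hour gap → hour 11). It runs from hour 11 to 11 + 3 = hour 14.
The practice exam waits on lecture review (finishes hour 8), so it starts at hour 8 and finishes at 8 + 3 = hour 11.
Final review needs all of the practice exam (finishes hour 11, plus 2-hour gap → hour 13); error review (finishes hour 14); lecture review (finishes hour 8). That puts its earliest start at hour 14; it finishes at 14 + 2 = hour 16.
The earliest everything can be done is hour 16, which is after the deadline of 13, so it is not possible.

No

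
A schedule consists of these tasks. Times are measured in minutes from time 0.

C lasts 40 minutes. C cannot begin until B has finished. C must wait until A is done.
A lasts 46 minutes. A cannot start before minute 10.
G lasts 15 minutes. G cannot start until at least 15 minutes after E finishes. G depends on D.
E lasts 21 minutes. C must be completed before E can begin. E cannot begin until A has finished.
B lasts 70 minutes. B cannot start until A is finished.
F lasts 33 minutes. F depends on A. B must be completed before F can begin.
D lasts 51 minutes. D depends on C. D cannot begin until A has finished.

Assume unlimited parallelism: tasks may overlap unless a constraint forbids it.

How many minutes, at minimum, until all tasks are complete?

232

A waits on its own release at minute 10, so it starts at minute 10 and finishes at 10 + 46 = minute 56.
B waits on A (finishes minute 56), so it starts at minute 56 and finishes at 56 + 70 = minute 126.
F has to wait for A (finishes minute 56); B (finishes minute 126). The latest of these is minute 126, so F runs minute 126 to 126 + 33 = minute 159.
C has to wait for B (finishes minute 126); A (finishes minute 56). The latest of these is minute 126, so C runs minute 126 to 126 + 40 = minute 166.
For E: C (finishes minute 166); A (finishes minute 56). Taking the maximum gives a start of minute 166, and it finishes at 166 + 21 = minute 187.
D has to wait for C (finishes minute 166); A (finishes minute 56). The latest of these is minute 166, so D runs minute 166 to 166 + 51 = minute 217.
G needs all of E (finishes minute 187, plus 15-minute gap → minute 202); D (finishes minute 217). That puts its earliest start at minute 217; it finishes at 217 + 15 = minute 232.
All tasks are finished once the last one completes. Finish times: A at 56, B at 126, C at 166, D at 217, E at 187, F at 159, G at 232. The latest is minute 232.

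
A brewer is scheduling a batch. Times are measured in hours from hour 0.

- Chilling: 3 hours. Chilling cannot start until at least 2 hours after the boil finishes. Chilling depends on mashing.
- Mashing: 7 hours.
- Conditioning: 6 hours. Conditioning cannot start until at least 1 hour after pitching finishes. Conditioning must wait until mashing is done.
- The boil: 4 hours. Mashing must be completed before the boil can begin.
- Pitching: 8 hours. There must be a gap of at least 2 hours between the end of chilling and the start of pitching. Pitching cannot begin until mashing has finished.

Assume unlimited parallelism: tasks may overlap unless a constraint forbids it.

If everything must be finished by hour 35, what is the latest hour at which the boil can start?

To finish by hour 35, conditioning (duration 6) must start no later than hour 29.
Pitching feeds into conditioning (must start by hour 29, minus 1-hour gap → hour 28); so pitching must finish by hour 28 and therefore start by hour 20.
Since pitching (must start by hour 20, minus 2-hour gap → hour 18) depends on it, chilling must finish by hour 18. Backing off its 3-hour duration gives a latest start of hour 15.
Since chilling (must start by hour 15, minus 2-hour gap → hour 13) depends on it, the boil must finish by hour 13. Backing off its 4-hour duration gives a latest start of hour 9.

9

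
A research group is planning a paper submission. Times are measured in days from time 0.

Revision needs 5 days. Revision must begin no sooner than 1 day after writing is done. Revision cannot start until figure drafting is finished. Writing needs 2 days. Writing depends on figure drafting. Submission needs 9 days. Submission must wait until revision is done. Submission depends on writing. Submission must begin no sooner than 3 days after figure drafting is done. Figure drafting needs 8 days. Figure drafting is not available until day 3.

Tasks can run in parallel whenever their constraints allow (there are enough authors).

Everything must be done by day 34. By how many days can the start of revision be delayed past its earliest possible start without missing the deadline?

Figure drafting waits on its own release at day 3, so it starts at day 3 and finishes at 3 + 8 = day 11.
After figure drafting (finishes day 11), writing can start at day 11 and finishes at day 13.
For revision: writing (finishes day 13, plus 1-day gap → day 14); figure drafting (finishes day 11). Taking the maximum gives a start of day 14, and it finishes at 14 + 5 = day 19.

Working backward from the deadline:
Submission must finish by day 34; it takes 9 days, so it must start by 34 − 9 = day 25.
Since submission (must start by day 25) depends on it, revision must finish by day 25. Backing off its 5-day duration gives a latest start of day 20.
So revision can start as early as day 14 and as late as day 20, giving 20 − 14 = 6 days of slack.

6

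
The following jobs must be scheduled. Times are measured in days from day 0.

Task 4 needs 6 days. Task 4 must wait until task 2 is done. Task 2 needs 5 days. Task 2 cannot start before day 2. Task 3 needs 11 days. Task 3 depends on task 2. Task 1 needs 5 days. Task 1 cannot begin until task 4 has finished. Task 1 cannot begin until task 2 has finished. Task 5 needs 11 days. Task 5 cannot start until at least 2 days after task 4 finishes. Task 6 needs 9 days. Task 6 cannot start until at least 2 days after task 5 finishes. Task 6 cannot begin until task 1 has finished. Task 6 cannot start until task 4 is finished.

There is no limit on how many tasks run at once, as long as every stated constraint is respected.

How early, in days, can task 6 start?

28

After its own release at day 2, task 2 can start at day 2 and finishes at day 7.
Task 4 waits on task 2 (finishes day 7), so it starts at day 7 and finishes at 7 + 6 = day 13.
After task 4 (finishes day 13, plus 2-day gap → day 15), task 5 can start at day 15 and finishes at day 26.
Task 1 cannot start until task 4 (finishes day 13); task 2 (finishes day 7). The controlling bound is day 13, so task 1 finishes at 13 + 5 = day 18.
Task 6 waits on task 5 (finishes day 26, plus 2-day gap → day 28); task 1 (finishes day 18); task 4 (finishes day 13). The latest of these is day 28, which is the earliest task 6 can start.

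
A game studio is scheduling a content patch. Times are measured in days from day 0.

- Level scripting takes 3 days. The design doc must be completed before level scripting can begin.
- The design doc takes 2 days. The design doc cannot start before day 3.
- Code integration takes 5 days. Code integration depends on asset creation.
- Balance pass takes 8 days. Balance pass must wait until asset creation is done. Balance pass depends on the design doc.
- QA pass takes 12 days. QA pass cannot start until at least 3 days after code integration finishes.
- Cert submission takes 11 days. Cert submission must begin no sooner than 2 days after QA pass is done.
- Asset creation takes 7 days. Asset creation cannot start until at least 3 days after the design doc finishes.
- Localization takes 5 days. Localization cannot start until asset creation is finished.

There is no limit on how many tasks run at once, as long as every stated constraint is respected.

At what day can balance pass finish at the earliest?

23

The design doc waits on its own release at day 3, so it starts at day 3 and finishes at 3 + 2 = day 5.
Asset creation cannot begin until the design doc (finishes day 5, plus 3-day gap → day 8). It runs from day 8 to 8 + 7 = day 15.
Balance pass needs all of asset creation (finishes day 15); the design doc (finishes day 5). That puts its earliest start at day 15; it finishes at 15 + 8 = day 23.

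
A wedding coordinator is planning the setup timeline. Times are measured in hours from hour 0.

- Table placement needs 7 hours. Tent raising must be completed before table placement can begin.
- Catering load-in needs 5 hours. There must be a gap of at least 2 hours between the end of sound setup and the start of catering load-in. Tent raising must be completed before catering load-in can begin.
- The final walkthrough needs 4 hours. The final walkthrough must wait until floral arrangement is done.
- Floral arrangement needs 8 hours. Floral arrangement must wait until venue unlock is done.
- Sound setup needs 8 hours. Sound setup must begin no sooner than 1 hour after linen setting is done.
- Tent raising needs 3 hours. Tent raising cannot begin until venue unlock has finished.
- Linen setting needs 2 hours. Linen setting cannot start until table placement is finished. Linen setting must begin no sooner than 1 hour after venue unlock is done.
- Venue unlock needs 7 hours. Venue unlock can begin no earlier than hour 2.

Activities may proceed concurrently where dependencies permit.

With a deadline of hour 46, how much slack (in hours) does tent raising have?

After its own release at hour 2, venue unlock can start at hour 2 and finishes at hour 9.
After venue unlock (finishes hour 9), tent raising can start at hour 9 and finishes at hour 12.

Working backward from the deadline:
Catering load-in must finish by hour 46; it takes 5 hours, so it must start by 46 − 5 = hour 41.
Sound setup must finish before catering load-in (must start by hour 41, minus 2-hour gap → hour 39). With an 8-hour duration, sound setup must start by 39 − 8 = hour 31.
Since sound setup (must start by hour 31, minus 1-hour gap → hour 30) depends on it, linen setting must finish by hour 30. Backing off its 2-hour duration gives a latest start of hour 28.
Since linen setting (must start by hour 28) depends on it, table placement must finish by hour 28. Backing off its 7-hour duration gives a latest start of hour 21.
For tent raising: table placement (must start by hour 21); catering load-in (must start by hour 41). The most restrictive is hour 21; with a 3-hour duration, tent raising must start by hour 18.
So tent raising can start as early as hour 9 and as late as hour 18, giving 18 − 9 = 9 hours of slack.

9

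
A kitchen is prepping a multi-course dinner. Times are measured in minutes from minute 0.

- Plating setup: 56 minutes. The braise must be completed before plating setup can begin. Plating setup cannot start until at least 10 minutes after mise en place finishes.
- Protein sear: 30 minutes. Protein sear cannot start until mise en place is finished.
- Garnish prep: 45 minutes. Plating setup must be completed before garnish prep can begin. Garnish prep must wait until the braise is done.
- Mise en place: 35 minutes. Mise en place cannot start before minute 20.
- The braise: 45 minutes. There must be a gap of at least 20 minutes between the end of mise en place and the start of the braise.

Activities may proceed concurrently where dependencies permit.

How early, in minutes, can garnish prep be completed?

221

After its own release at minute 20, mise en place can start at minute 20 and finishes at minute 55.
The braise waits on mise en place (finishes minute 55, plus 20-minute gap → minute 75), so it starts at minute 75 and finishes at 75 + 45 = minute 120.
Plating setup cannot start until the braise (finishes minute 120); mise en place (finishes minute 55, plus 10-minute gap → minute 65). The controlling bound is minute 120, so plating setup finishes at 120 + 56 = minute 176.
Garnish prep has to wait for plating setup (finishes minute 176); the braise (finishes minute 120). The latest of these is minute 176, so garnish prep runs minute 176 to 176 + 45 = minute 221.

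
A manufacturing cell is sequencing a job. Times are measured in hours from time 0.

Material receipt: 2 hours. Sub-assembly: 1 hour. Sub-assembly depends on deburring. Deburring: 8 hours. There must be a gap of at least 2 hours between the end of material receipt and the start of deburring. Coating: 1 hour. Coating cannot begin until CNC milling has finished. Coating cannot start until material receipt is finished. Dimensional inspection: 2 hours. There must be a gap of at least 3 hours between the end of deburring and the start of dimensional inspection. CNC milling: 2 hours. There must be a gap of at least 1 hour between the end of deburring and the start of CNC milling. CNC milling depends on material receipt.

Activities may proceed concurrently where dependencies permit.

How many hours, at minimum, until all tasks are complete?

17

Material receipt has no prerequisites, so it starts at hour 0 and finishes at hour 2.
Deburring cannot begin until material receipt (finishes hour 2, plus 2-hour gap → hour 4). It runs from hour 4 to 4 + 8 = hour 12.
Sub-assembly waits on deburring (finishes hour 12), so it starts at hour 12 and finishes at 12 + 1 = hour 13.
Dimensional inspection waits on deburring (finishes hour 12, plus 3-hour gap → hour 15), so it starts at hour 15 and finishes at 15 + 2 = hour 17.
CNC milling cannot start until deburring (finishes hour 12, plus 1-hour gap → hour 13); material receipt (finishes hour 2). The controlling bound is hour 13, so CNC milling finishes at 13 + 2 = hour 15.
Coating needs all of CNC milling (finishes hour 15); material receipt (finishes hour 2). That puts its earliest start at hour 15; it finishes at 15 + 1 = hour 16.
All tasks are finished once the last one completes. Finish times: Material receipt at 2, Deburring at 12, CNC milling at 15, Dimensional inspection at 17, Coating at 16, Sub-assembly at 13. The latest is hour 17.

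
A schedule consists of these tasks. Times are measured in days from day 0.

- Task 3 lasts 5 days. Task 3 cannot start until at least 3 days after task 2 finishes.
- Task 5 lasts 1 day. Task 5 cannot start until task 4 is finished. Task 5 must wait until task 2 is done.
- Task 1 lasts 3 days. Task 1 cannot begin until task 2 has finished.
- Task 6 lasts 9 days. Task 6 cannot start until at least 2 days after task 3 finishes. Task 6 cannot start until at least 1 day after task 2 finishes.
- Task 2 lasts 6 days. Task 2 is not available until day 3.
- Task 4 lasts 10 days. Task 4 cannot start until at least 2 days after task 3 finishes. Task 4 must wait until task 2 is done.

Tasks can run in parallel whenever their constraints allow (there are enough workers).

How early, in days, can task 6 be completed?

28

After its own release at day 3, task 2 can start at day 3 and finishes at day 9.
After task 2 (finishes day 9, plus 3-day gap → day 12), task 3 can start at day 12 and finishes at day 17.
For task 6: task 3 (finishes day 17, plus 2-day gap → day 19); task 2 (finishes day 9, plus 1-day gap → day 10). Taking the maximum gives a start of day 19, and it finishes at 19 + 9 = day 28.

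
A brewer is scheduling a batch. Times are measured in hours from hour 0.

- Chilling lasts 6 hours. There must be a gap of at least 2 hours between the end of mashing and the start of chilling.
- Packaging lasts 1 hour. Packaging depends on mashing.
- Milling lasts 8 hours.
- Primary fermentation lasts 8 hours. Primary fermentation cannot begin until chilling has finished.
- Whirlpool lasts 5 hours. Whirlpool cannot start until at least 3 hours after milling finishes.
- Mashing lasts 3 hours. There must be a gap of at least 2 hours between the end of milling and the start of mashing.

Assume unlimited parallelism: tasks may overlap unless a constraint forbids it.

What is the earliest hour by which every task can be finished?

29

Milling has no prerequisites, so it starts at hour 0 and finishes at hour 8.
After milling (finishes hour 8, plus 3-hour gap → hour 11), whirlpool can start at hour 11 and finishes at hour 16.
Mashing cannot begin until milling (finishes hour 8, plus 2-hour gap → hour 10). It runs from hour 10 to 10 + 3 = hour 13.
Packaging waits on mashing (finishes hour 13), so it starts at hour 13 and finishes at 13 + 1 = hour 14.
After mashing (finishes hour 13, plus 2-hour gap → hour 15), chilling can start at hour 15 and finishes at hour 21.
Primary fermentation waits on chilling (finishes hour 21), so it starts at hour 21 and finishes at 21 + 8 = hour 29.
All tasks are finished once the last one completes. Finish times: Milling at 8, Mashing at 13, Whirlpool at 16, Chilling at 21, Primary fermentation at 29, Packaging at 14. The latest is hour 29.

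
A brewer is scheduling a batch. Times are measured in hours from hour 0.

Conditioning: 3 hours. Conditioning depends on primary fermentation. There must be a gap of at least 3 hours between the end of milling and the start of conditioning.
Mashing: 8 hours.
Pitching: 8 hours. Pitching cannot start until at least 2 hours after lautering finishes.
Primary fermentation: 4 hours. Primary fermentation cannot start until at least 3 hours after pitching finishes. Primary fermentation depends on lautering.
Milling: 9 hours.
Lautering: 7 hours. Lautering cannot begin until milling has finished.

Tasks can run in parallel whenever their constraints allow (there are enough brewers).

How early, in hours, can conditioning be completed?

Milling can start immediately at hour 0; it finishes at hour 9.
Lautering waits on milling (finishes hour 9), so it starts at hour 9 and finishes at 9 + 7 = hour 16.
Pitching cannot begin until lautering (finishes hour 16, plus 2-hour gap → hour 18). It runs from hour 18 to 18 + 8 = hour 26.
Primary fermentation needs all of pitching (finishes hour 26, plus 3-hour gap → hour 29); lautering (finishes hour 16). That puts its earliest start at hour 29; it finishes at 29 + 4 = hour 33.
Conditioning cannot start until primary fermentation (finishes hour 33); milling (finishes hour 9, plus 3-hour gap → hour 12). The controlling bound is hour 33, so conditioning finishes at 33 + 3 = hour 36.

36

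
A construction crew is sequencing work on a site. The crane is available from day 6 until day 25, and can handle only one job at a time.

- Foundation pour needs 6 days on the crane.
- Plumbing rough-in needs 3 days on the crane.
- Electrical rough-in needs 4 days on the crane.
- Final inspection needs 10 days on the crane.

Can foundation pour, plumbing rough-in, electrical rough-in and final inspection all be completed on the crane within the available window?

No

The crane window is 25 − 6 = 19 days.
Running back to back, the jobs need 6 + 3 + 4 + 10 = 23 days on the crane.
Since 23 > 19, they cannot all fit.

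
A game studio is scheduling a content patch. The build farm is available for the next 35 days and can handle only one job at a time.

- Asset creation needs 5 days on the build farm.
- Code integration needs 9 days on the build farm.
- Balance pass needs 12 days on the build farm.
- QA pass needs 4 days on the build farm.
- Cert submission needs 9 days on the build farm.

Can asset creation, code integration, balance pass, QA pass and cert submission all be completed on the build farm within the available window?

Running back to back, the jobs need 5 + 9 + 12 + 4 + 9 = 39 days on the build farm.
Since 39 > 35, they cannot all fit.

No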